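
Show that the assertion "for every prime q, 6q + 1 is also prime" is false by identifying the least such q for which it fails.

A counterexample is any prime q such that 6q + 1 is not prime; we check each in order.
q = 2: 6q + 1 = 13, prime.
q = 3: 6q + 1 = 19, prime.
q = 5: 6q + 1 = 31, prime.
q = 7: 6q + 1 = 43, prime.
q = 11: 6q + 1 = 67, prime.
q = 13: 6q + 1 = 79, prime.
q = 17: 6q + 1 = 103, prime.
q = 19: 6q + 1 = 115 = 5 × 23, not prime.
Hence q = 19 is a counterexample.

q = 19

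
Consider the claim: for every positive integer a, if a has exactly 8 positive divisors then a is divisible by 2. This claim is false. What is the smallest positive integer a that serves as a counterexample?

a = 105

We need the least positive integer a for which a has exactly 8 positive divisors but a is not divisible by 2.
For a = 24, 30, 40, 42, …, 88, 102, 104 the conclusion holds.
a = 105: τ(105) = 8; 105 mod 2 = 1.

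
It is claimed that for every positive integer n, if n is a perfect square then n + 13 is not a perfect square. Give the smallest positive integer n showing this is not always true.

n = 36

A counterexample is any positive integer n such that n is a perfect square but n + 13 is a perfect square; we check each in order.
The first 5 eligible values, up to n = 25, all satisfy the conclusion.
n = 36: 36 = 6² and 36 + 13 = 49 = 7².
So n = 36 is the smallest counterexample.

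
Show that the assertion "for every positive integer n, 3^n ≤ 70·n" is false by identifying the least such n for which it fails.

We need the least positive integer n for which 3^n > 70·n.
The first 5 eligible values, up to n = 5, all satisfy the conclusion.
n = 6: 3^n = 729 and 70·n = 420, so 729 > 420.
So n = 6 is the smallest counterexample.

n = 6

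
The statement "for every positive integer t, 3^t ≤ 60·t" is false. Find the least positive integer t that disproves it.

t = 6

We need the least positive integer t for which 3^t > 60·t.
t = 1: 3^t = 3 and 60·t = 60, so 3 ≤ 60.
t = 2: 3^t = 9 and 60·t = 120, so 9 ≤ 120.
t = 3: 3^t = 27 and 60·t = 180, so 27 ≤ 180.
t = 4: 3^t = 81 and 60·t = 240, so 81 ≤ 240.
t = 5: 3^t = 243 and 60·t = 300, so 243 ≤ 300.
t = 6: 3^t = 729 and 60·t = 360, so 729 > 360.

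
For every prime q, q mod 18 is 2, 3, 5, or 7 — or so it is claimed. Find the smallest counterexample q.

Check each prime q in order until the claim fails.
For q = 2, 3, 5, 7 the conclusion holds.
q = 11: 11 mod 18 = 11 — not in {2, 3, 5, 7}.
Thus q = 11 disproves the claim, and no smaller q works.

q = 11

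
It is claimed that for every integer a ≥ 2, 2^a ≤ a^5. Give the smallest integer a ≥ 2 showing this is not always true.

For a = 2, 3, 4, 5, …, 20, 21, 22 the conclusion holds.
a = 23: 2^a = 8388608 and a^5 = 6436343, so 8388608 > 6436343.

a = 23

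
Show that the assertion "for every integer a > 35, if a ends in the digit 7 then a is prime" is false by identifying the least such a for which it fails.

a = 37: 37 ends in 7 and is prime.
a = 47: 47 ends in 7 and is prime.
a = 57: 57 ends in 7; 57 = 3 × 19, composite.
Thus a = 57 disproves the claim, and no smaller a works.

a = 57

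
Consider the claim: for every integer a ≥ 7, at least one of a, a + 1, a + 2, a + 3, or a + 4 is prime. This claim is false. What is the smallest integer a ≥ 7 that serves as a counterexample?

a = 24

We need the least integer a ≥ 7 for which a, a + 1, a + 2, a + 3, a + 4 are all composite.
The first 17 eligible values, up to a = 23, all satisfy the conclusion.
a = 24: 24 = 2 × 12; 25 = 5 × 5; 26 = 2 × 13; 27 = 3 × 9; 28 = 2 × 14 — all composite.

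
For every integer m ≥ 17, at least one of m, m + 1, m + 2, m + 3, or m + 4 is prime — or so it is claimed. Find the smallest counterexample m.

m = 24

A counterexample is any integer m ≥ 17 such that m, m + 1, m + 2, m + 3, m + 4 are all composite; we check each in order.
The first 7 eligible values, up to m = 23, all satisfy the conclusion.
m = 24: 24 = 2 × 12; 25 = 5 × 5; 26 = 2 × 13; 27 = 3 × 9; 28 = 2 × 14 — all composite.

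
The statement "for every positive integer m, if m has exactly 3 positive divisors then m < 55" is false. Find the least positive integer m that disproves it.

m = 121

We need the least positive integer m for which m has exactly 3 positive divisors but the claim fails.
The first 4 eligible values, up to m = 49, all satisfy the conclusion.
m = 121: τ(121) = 3; 121 ≥ 55.
Hence m = 121 is a counterexample.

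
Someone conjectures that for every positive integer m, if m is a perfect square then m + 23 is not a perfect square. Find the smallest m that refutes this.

Check each positive integer m in order until m is a perfect square but m + 23 is a perfect square.
For m = 1, 4, 9, 16, 25, 36, 49, 64, 81, 100 the conclusion holds.
m = 121: 121 = 11² and 121 + 23 = 144 = 12².
Thus m = 121 disproves the claim, and no smaller m works.

m = 121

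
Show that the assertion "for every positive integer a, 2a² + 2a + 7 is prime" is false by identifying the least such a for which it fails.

a = 1: 2a² + 2a + 7 = 11, prime.
a = 2: 2a² + 2a + 7 = 19, prime.
a = 3: 2a² + 2a + 7 = 31, prime.
a = 4: 2a² + 2a + 7 = 47, prime.
a = 5: 2a² + 2a + 7 = 67, prime.
a = 6: 2a² + 2a + 7 = 91 = 7 × 13, composite.

a = 6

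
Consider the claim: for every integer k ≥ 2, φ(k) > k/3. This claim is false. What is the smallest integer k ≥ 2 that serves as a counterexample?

Check each integer k ≥ 2 in order until the claim fails.
For k = 2, 3, 4, 5 the conclusion holds.
k = 6: φ(6) = 2 and 6/3 = 2, so φ(6) ≤ 6/3.
Hence k = 6 is a counterexample.

k = 6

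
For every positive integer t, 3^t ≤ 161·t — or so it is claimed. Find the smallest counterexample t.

t = 7

We need the least positive integer t for which 3^t > 161·t.
t = 1: 3^t = 3 and 161·t = 161, so 3 ≤ 161.
t = 2: 3^t = 9 and 161·t = 322, so 9 ≤ 322.
t = 3: 3^t = 27 and 161·t = 483, so 27 ≤ 483.
t = 4: 3^t = 81 and 161·t = 644, so 81 ≤ 644.
t = 5: 3^t = 243 and 161·t = 805, so 243 ≤ 805.
t = 6: 3^t = 729 and 161·t = 966, so 729 ≤ 966.
t = 7: 3^t = 2187 and 161·t = 1127, so 2187 > 1127.
Hence t = 7 is a counterexample.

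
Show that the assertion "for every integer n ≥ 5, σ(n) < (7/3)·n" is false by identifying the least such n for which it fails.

A counterexample is any integer n ≥ 5 such that the claim fails; we check each in order.
The first 7 eligible values, up to n = 11, all satisfy the conclusion.
n = 12: σ(12) = 28; 28 ≥ 28.

n = 12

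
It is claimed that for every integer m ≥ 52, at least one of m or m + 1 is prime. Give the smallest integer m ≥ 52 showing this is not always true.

m = 54

We need the least integer m ≥ 52 for which m, m + 1 are both composite.
m = 52: 53 is prime.
m = 53: 53 is prime.
m = 54: 54 = 2 × 27; 55 = 5 × 11 — both composite.
Hence m = 54 is a counterexample.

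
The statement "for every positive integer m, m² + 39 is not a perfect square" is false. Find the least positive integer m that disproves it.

We need the least positive integer m for which m² + 39 is a perfect square.
m = 1: 1² + 39 = 40, not a perfect square.
m = 2: 2² + 39 = 43, not a perfect square.
m = 3: 3² + 39 = 48, not a perfect square.
m = 4: 4² + 39 = 55, not a perfect square.
m = 5: 5² + 39 = 64 = 8², a perfect square.

m = 5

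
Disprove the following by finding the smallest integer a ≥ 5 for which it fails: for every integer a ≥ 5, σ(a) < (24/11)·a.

a = 12

A counterexample is any integer a ≥ 5 such that the claim fails; we check each in order.
The first 7 eligible values, up to a = 11, all satisfy the conclusion.
a = 12: σ(12) = 28; 28 ≥ 288/11.
Hence a = 12 is a counterexample.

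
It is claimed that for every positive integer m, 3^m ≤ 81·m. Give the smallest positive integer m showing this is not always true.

m = 1: 3^m = 3 and 81·m = 81, so 3 ≤ 81.
m = 2: 3^m = 9 and 81·m = 162, so 9 ≤ 162.
m = 3: 3^m = 27 and 81·m = 243, so 27 ≤ 243.
m = 4: 3^m = 81 and 81·m = 324, so 81 ≤ 324.
m = 5: 3^m = 243 and 81·m = 405, so 243 ≤ 405.
m = 6: 3^m = 729 and 81·m = 486, so 729 > 486.

m = 6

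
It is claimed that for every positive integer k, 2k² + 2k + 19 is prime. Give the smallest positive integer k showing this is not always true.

k = 18

A counterexample is any positive integer k such that 2k² + 2k + 19 is not prime; we check each in order.
The first 17 eligible values, up to k = 17, all satisfy the conclusion.
k = 18: 2k² + 2k + 19 = 703 = 19 × 37, composite.
Hence k = 18 is a counterexample.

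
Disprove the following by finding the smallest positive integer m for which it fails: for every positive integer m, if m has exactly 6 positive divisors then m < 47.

m = 50

The first 7 eligible values, up to m = 45, all satisfy the conclusion.
m = 50: τ(50) = 6; 50 ≥ 47.
So m = 50 is the smallest counterexample.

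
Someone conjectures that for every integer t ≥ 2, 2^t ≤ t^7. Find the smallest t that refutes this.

t = 37

Check each integer t ≥ 2 in order until 2^t > t^7.
The first 35 eligible values, up to t = 36, all satisfy the conclusion.
t = 37: 2^t = 137438953472 and t^7 = 94931877133, so 137438953472 > 94931877133.
So t = 37 is the smallest counterexample.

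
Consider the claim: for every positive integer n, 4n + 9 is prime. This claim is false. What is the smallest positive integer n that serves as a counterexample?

n = 3

n = 1: 4n + 9 = 13, prime.
n = 2: 4n + 9 = 17, prime.
n = 3: 4n + 9 = 21 = 3 × 7, composite.
Thus n = 3 disproves the claim, and no smaller n works.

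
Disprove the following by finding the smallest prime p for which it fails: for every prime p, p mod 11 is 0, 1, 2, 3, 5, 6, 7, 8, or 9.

The first 11 eligible values, up to p = 31, all satisfy the conclusion.
p = 37: 37 mod 11 = 4 — not in {0, 1, 2, 3, 5, 6, 7, 8, 9}.

p = 37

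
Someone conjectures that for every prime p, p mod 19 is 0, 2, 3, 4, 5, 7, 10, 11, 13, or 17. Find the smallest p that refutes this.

p = 31

A counterexample is any prime p such that the claim fails; we check each in order.
The first 10 eligible values, up to p = 29, all satisfy the conclusion.
p = 31: 31 mod 19 = 12 — not in {0, 2, 3, 4, 5, 7, 10, 11, 13, 17}.
So p = 31 is the smallest counterexample.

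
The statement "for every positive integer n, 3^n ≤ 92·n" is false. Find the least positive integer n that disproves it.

A counterexample is any positive integer n such that 3^n > 92·n; we check each in order.
The first 5 eligible values, up to n = 5, all satisfy the conclusion.
n = 6: 3^n = 729 and 92·n = 552, so 729 > 552.
So n = 6 is the smallest counterexample.

n = 6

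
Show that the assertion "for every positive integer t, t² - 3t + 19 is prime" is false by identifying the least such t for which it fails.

t = 18

Check each positive integer t in order until t² - 3t + 19 is not prime.
For t = 1, 2, 3, 4, …, 15, 16, 17 the conclusion holds.
t = 18: t² - 3t + 19 = 289 = 17 × 17, composite.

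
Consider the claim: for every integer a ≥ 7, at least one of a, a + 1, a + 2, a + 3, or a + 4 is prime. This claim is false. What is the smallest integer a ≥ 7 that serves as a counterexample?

a = 24

A counterexample is any integer a ≥ 7 such that a, a + 1, a + 2, a + 3, a + 4 are all composite; we check each in order.
The first 17 eligible values, up to a = 23, all satisfy the conclusion.
a = 24: 24 = 2 × 12; 25 = 5 × 5; 26 = 2 × 13; 27 = 3 × 9; 28 = 2 × 14 — all composite.
Hence a = 24 is a counterexample.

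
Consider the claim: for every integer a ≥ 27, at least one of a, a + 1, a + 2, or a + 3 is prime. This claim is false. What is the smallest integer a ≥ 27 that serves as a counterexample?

a = 32

We need the least integer a ≥ 27 for which a, a + 1, a + 2, a + 3 are all composite.
For a = 27, 28, 29, 30, 31 the conclusion holds.
a = 32: 32 = 2 × 16; 33 = 3 × 11; 34 = 2 × 17; 35 = 5 × 7 — all composite.
Hence a = 32 is a counterexample.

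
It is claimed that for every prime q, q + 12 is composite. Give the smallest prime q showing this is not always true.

q = 5

A counterexample is any prime q such that q + 12 is prime; we check each in order.
For q = 2, 3 the conclusion holds.
q = 5: q + 12 = 17, prime — not composite.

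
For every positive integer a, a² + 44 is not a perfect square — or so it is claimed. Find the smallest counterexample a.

a = 10

Check each positive integer a in order until a² + 44 is a perfect square.
For a = 1, 2, 3, 4, 5, 6, 7, 8, 9 the conclusion holds.
a = 10: 10² + 44 = 144 = 12², a perfect square.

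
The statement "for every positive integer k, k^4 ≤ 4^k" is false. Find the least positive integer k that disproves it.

k = 3

We need the least positive integer k for which k^4 > 4^k.
k = 1: k^4 = 1 and 4^k = 4, so 1 ≤ 4.
k = 2: k^4 = 16 and 4^k = 16, so 16 ≤ 16.
k = 3: k^4 = 81 and 4^k = 64, so 81 > 64.
Hence k = 3 is a counterexample.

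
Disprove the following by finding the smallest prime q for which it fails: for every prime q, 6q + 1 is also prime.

q = 19

Check each prime q in order until 6q + 1 is not prime.
For q = 2, 3, 5, 7, 11, 13, 17 the conclusion holds.
q = 19: 6q + 1 = 115 = 5 × 23, not prime.
Hence q = 19 is a counterexample.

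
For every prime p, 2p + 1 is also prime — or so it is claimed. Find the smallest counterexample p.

Check each prime p in order until 2p + 1 is not prime.
For p = 2, 3, 5 the conclusion holds.
p = 7: 2p + 1 = 15 = 3 × 5, not prime.

p = 7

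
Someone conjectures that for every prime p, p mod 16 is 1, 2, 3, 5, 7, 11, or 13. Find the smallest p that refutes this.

p = 31

A counterexample is any prime p such that the claim fails; we check each in order.
For p = 2, 3, 5, 7, 11, 13, 17, 19, 23, 29 the conclusion holds.
p = 31: 31 mod 16 = 15 — not in {1, 2, 3, 5, 7, 11, 13}.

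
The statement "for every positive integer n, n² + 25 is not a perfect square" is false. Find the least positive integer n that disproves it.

n = 12

We need the least positive integer n for which n² + 25 is a perfect square.
The first 11 eligible values, up to n = 11, all satisfy the conclusion.
n = 12: 12² + 25 = 169 = 13², a perfect square.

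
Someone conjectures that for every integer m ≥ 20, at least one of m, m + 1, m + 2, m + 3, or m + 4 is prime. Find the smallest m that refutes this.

m = 20: 23 is prime.
m = 21: 23 is prime.
m = 22: 23 is prime.
m = 23: 23 is prime.
m = 24: 24 = 2 × 12; 25 = 5 × 5; 26 = 2 × 13; 27 = 3 × 9; 28 = 2 × 14 — all composite.

m = 24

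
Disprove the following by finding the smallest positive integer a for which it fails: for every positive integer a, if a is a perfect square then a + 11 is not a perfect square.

a = 25

a = 1: 1 + 11 = 12, not a perfect square.
a = 4: 4 + 11 = 15, not a perfect square.
a = 9: 9 + 11 = 20, not a perfect square.
a = 16: 16 + 11 = 27, not a perfect square.
a = 25: 25 = 5² and 25 + 11 = 36 = 6².
Thus a = 25 disproves the claim, and no smaller a works.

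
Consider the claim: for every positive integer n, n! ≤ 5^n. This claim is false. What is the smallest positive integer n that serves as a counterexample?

We need the least positive integer n for which n! > 5^n.
The first 11 eligible values, up to n = 11, all satisfy the conclusion.
n = 12: n! = 479001600 and 5^n = 244140625, so 479001600 > 244140625.
Thus n = 12 disproves the claim, and no smaller n works.

n = 12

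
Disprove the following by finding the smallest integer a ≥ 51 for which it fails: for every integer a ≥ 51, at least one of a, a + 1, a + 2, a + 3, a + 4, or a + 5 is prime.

A counterexample is any integer a ≥ 51 such that a, a + 1, a + 2, a + 3, a + 4, a + 5 are all composite; we check each in order.
For a = 51, 52, 53, 54, …, 87, 88, 89 the conclusion holds.
a = 90: 90 = 2 × 45; 91 = 7 × 13; 92 = 2 × 46; 93 = 3 × 31; 94 = 2 × 47; 95 = 5 × 19 — all composite.
Thus a = 90 disproves the claim, and no smaller a works.

a = 90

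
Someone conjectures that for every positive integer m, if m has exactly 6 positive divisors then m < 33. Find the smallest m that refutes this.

m = 44

For m = 12, 18, 20, 28, 32 the conclusion holds.
m = 44: τ(44) = 6; 44 ≥ 33.
Thus m = 44 disproves the claim, and no smaller m works.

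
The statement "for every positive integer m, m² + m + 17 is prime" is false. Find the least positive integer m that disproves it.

The first 15 eligible values, up to m = 15, all satisfy the conclusion.
m = 16: m² + m + 17 = 289 = 17 × 17, composite.

m = 16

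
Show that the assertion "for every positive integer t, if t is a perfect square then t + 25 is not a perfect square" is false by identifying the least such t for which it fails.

The first 11 eligible values, up to t = 121, all satisfy the conclusion.
t = 144: 144 = 12² and 144 + 25 = 169 = 13².
Hence t = 144 is a counterexample.

t = 144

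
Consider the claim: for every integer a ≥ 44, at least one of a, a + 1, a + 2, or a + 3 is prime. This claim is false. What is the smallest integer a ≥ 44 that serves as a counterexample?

We need the least integer a ≥ 44 for which a, a + 1, a + 2, a + 3 are all composite.
The first 4 eligible values, up to a = 47, all satisfy the conclusion.
a = 48: 48 = 2 × 24; 49 = 7 × 7; 50 = 2 × 25; 51 = 3 × 17 — all composite.

a = 48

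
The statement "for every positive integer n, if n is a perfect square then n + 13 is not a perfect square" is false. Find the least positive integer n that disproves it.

n = 36

Check each positive integer n in order until n is a perfect square but n + 13 is a perfect square.
For n = 1, 4, 9, 16, 25 the conclusion holds.
n = 36: 36 = 6² and 36 + 13 = 49 = 7².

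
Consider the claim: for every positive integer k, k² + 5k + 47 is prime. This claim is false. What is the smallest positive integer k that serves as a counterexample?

A counterexample is any positive integer k such that k² + 5k + 47 is not prime; we check each in order.
The first 37 eligible values, up to k = 37, all satisfy the conclusion.
k = 38: k² + 5k + 47 = 1681 = 41 × 41, composite.
So k = 38 is the smallest counterexample.

k = 38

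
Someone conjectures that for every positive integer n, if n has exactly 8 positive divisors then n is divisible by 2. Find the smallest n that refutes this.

A counterexample is any positive integer n such that n has exactly 8 positive divisors but n is not divisible by 2; we check each in order.
For n = 24, 30, 40, 42, …, 88, 102, 104 the conclusion holds.
n = 105: τ(105) = 8; 105 mod 2 = 1.
So n = 105 is the smallest counterexample.

n = 105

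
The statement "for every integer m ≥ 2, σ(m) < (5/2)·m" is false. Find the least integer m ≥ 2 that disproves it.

m = 24

We need the least integer m ≥ 2 for which the claim fails.
The first 22 eligible values, up to m = 23, all satisfy the conclusion.
m = 24: σ(24) = 60; 60 ≥ 60.
Thus m = 24 disproves the claim, and no smaller m works.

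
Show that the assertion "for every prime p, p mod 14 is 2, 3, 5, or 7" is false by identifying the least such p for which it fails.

p = 11

Check each prime p in order until the claim fails.
The first 4 eligible values, up to p = 7, all satisfy the conclusion.
p = 11: 11 mod 14 = 11 — not in {2, 3, 5, 7}.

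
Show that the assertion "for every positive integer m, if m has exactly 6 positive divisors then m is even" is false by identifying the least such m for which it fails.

m = 45

Check each positive integer m in order until m has exactly 6 positive divisors but m is odd.
The first 6 eligible values, up to m = 44, all satisfy the conclusion.
m = 45: divisors of 45: 1, 3, 5, 9, 15, 45; 45 is odd.
So m = 45 is the smallest counterexample.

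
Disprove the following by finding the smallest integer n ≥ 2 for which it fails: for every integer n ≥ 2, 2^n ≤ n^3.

n = 2: 2^n = 4 and n^3 = 8, so 4 ≤ 8.
n = 3: 2^n = 8 and n^3 = 27, so 8 ≤ 27.
n = 4: 2^n = 16 and n^3 = 64, so 16 ≤ 64.
n = 5: 2^n = 32 and n^3 = 125, so 32 ≤ 125.
n = 6: 2^n = 64 and n^3 = 216, so 64 ≤ 216.
n = 7: 2^n = 128 and n^3 = 343, so 128 ≤ 343.
n = 8: 2^n = 256 and n^3 = 512, so 256 ≤ 512.
n = 9: 2^n = 512 and n^3 = 729, so 512 ≤ 729.
n = 10: 2^n = 1024 and n^3 = 1000, so 1024 > 1000.
Thus n = 10 disproves the claim, and no smaller n works.

n = 10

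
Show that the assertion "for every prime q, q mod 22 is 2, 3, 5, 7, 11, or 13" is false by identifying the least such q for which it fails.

q = 17

A counterexample is any prime q such that the claim fails; we check each in order.
q = 2: 2 mod 22 = 2.
q = 3: 3 mod 22 = 3.
q = 5: 5 mod 22 = 5.
q = 7: 7 mod 22 = 7.
q = 11: 11 mod 22 = 11.
q = 13: 13 mod 22 = 13.
q = 17: 17 mod 22 = 17 — not in {2, 3, 5, 7, 11, 13}.
Hence q = 17 is a counterexample.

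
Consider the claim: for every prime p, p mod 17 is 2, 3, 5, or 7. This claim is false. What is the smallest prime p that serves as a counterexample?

p = 11

We need the least prime p for which the claim fails.
p = 2: 2 mod 17 = 2.
p = 3: 3 mod 17 = 3.
p = 5: 5 mod 17 = 5.
p = 7: 7 mod 17 = 7.
p = 11: 11 mod 17 = 11 — not in {2, 3, 5, 7}.
Thus p = 11 disproves the claim, and no smaller p works.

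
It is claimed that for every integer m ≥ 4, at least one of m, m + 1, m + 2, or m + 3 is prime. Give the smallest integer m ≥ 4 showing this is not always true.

m = 24

We need the least integer m ≥ 4 for which m, m + 1, m + 2, m + 3 are all composite.
For m = 4, 5, 6, 7, …, 21, 22, 23 the conclusion holds.
m = 24: 24 = 2 × 12; 25 = 5 × 5; 26 = 2 × 13; 27 = 3 × 9 — all composite.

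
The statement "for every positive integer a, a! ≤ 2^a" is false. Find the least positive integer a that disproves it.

A counterexample is any positive integer a such that a! > 2^a; we check each in order.
For a = 1, 2, 3 the conclusion holds.
a = 4: a! = 24 and 2^a = 16, so 24 > 16.

a = 4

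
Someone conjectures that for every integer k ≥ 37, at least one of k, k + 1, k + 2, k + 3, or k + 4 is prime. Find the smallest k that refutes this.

For k = 37, 38, 39, 40, …, 45, 46, 47 the conclusion holds.
k = 48: 48 = 2 × 24; 49 = 7 × 7; 50 = 2 × 25; 51 = 3 × 17; 52 = 2 × 26 — all composite.

k = 48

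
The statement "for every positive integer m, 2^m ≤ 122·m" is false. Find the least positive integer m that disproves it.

m = 11

We need the least positive integer m for which 2^m > 122·m.
For m = 1, 2, 3, 4, 5, 6, 7, 8, 9, 10 the conclusion holds.
m = 11: 2^m = 2048 and 122·m = 1342, so 2048 > 1342.
So m = 11 is the smallest counterexample.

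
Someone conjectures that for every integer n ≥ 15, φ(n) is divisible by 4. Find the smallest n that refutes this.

A counterexample is any integer n ≥ 15 such that φ(n) is not divisible by 4; we check each in order.
For n = 15, 16, 17 the conclusion holds.
n = 18: φ(18) = 6; 6 mod 4 = 2.

n = 18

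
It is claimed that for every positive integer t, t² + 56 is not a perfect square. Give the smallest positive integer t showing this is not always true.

For t = 1, 2, 3, 4 the conclusion holds.
t = 5: 5² + 56 = 81 = 9², a perfect square.
Hence t = 5 is a counterexample.

t = 5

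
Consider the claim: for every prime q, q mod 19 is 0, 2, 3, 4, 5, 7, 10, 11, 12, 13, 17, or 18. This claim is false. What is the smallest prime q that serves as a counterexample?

q = 47

A counterexample is any prime q such that the claim fails; we check each in order.
The first 14 eligible values, up to q = 43, all satisfy the conclusion.
q = 47: 47 mod 19 = 9 — not in {0, 2, 3, 4, 5, 7, 10, 11, 12, 13, 17, 18}.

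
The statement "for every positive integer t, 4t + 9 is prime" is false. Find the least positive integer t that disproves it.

Check each positive integer t in order until 4t + 9 is not prime.
t = 1: 4t + 9 = 13, prime.
t = 2: 4t + 9 = 17, prime.
t = 3: 4t + 9 = 21 = 3 × 7, composite.

t = 3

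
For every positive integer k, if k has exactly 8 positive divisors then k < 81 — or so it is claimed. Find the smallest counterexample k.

k = 88

For k = 24, 30, 40, 42, 54, 56, 66, 70, 78 the conclusion holds.
k = 88: τ(88) = 8; 88 ≥ 81.
Thus k = 88 disproves the claim, and no smaller k works.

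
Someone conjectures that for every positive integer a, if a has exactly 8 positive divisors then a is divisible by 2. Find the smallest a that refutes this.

We need the least positive integer a for which a has exactly 8 positive divisors but a is not divisible by 2.
The first 12 eligible values, up to a = 104, all satisfy the conclusion.
a = 105: τ(105) = 8; 105 mod 2 = 1.
Hence a = 105 is a counterexample.

a = 105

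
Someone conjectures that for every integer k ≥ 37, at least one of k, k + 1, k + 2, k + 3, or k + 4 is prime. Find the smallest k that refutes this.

We need the least integer k ≥ 37 for which k, k + 1, k + 2, k + 3, k + 4 are all composite.
For k = 37, 38, 39, 40, …, 45, 46, 47 the conclusion holds.
k = 48: 48 = 2 × 24; 49 = 7 × 7; 50 = 2 × 25; 51 = 3 × 17; 52 = 2 × 26 — all composite.
So k = 48 is the smallest counterexample.

k = 48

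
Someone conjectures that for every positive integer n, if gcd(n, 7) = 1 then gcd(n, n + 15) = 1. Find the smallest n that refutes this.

n = 3

For n = 1, 2 the conclusion holds.
n = 3: gcd(3, 18) = 3.
Thus n = 3 disproves the claim, and no smaller n works.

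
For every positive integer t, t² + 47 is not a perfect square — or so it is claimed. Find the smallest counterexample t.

t = 23

We need the least positive integer t for which t² + 47 is a perfect square.
For t = 1, 2, 3, 4, …, 20, 21, 22 the conclusion holds.
t = 23: 23² + 47 = 576 = 24², a perfect square.
Thus t = 23 disproves the claim, and no smaller t works.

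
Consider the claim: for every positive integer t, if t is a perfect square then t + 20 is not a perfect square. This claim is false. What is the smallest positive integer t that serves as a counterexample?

We need the least positive integer t for which t is a perfect square but t + 20 is a perfect square.
For t = 1, 4, 9 the conclusion holds.
t = 16: 16 = 4² and 16 + 20 = 36 = 6².
So t = 16 is the smallest counterexample.

t = 16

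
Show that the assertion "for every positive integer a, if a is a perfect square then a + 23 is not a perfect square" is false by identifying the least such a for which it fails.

A counterexample is any positive integer a such that a is a perfect square but a + 23 is a perfect square; we check each in order.
For a = 1, 4, 9, 16, 25, 36, 49, 64, 81, 100 the conclusion holds.
a = 121: 121 = 11² and 121 + 23 = 144 = 12².

a = 121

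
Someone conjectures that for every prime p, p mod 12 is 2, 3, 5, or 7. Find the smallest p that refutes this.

We need the least prime p for which the claim fails.
The first 4 eligible values, up to p = 7, all satisfy the conclusion.
p = 11: 11 mod 12 = 11 — not in {2, 3, 5, 7}.

p = 11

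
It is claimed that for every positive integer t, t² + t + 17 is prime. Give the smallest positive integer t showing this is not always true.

t = 16

Check each positive integer t in order until t² + t + 17 is not prime.
For t = 1, 2, 3, 4, …, 13, 14, 15 the conclusion holds.
t = 16: t² + t + 17 = 289 = 17 × 17, composite.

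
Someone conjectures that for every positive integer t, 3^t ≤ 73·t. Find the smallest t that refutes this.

For t = 1, 2, 3, 4, 5 the conclusion holds.
t = 6: 3^t = 729 and 73·t = 438, so 729 > 438.
So t = 6 is the smallest counterexample.

t = 6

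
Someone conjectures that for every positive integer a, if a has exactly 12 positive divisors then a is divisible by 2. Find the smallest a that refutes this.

a = 315

We need the least positive integer a for which a has exactly 12 positive divisors but a is not divisible by 2.
The first 24 eligible values, up to a = 308, all satisfy the conclusion.
a = 315: τ(315) = 12; 315 mod 2 = 1.
So a = 315 is the smallest counterexample.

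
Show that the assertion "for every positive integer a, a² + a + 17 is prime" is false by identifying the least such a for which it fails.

Check each positive integer a in order until a² + a + 17 is not prime.
For a = 1, 2, 3, 4, …, 13, 14, 15 the conclusion holds.
a = 16: a² + a + 17 = 289 = 17 × 17, composite.

a = 16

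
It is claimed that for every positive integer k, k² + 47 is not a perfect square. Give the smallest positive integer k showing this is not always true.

We need the least positive integer k for which k² + 47 is a perfect square.
The first 22 eligible values, up to k = 22, all satisfy the conclusion.
k = 23: 23² + 47 = 576 = 24², a perfect square.
So k = 23 is the smallest counterexample.

k = 23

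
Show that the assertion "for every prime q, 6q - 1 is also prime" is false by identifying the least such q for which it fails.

q = 11

We need the least prime q for which 6q - 1 is not prime.
The first 4 eligible values, up to q = 7, all satisfy the conclusion.
q = 11: 6q - 1 = 65 = 5 × 13, not prime.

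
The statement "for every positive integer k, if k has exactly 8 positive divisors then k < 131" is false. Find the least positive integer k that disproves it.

Check each positive integer k in order until k has exactly 8 positive divisors but the claim fails.
The first 17 eligible values, up to k = 130, all satisfy the conclusion.
k = 135: τ(135) = 8; 135 ≥ 131.
Hence k = 135 is a counterexample.

k = 135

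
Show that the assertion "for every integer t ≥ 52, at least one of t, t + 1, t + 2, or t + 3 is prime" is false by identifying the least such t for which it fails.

For t = 52, 53 the conclusion holds.
t = 54: 54 = 2 × 27; 55 = 5 × 11; 56 = 2 × 28; 57 = 3 × 19 — all composite.
Thus t = 54 disproves the claim, and no smaller t works.

t = 54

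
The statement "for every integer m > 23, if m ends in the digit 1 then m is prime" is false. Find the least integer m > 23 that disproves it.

Check each integer m > 23 in order until m ends in the digit 1 but m is not prime.
For m = 31, 41 the conclusion holds.
m = 51: 51 ends in 1; 51 = 3 × 17, composite.
Hence m = 51 is a counterexample.

m = 51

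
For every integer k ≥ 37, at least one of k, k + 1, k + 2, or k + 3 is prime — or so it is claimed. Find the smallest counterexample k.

We need the least integer k ≥ 37 for which k, k + 1, k + 2, k + 3 are all composite.
The first 11 eligible values, up to k = 47, all satisfy the conclusion.
k = 48: 48 = 2 × 24; 49 = 7 × 7; 50 = 2 × 25; 51 = 3 × 17 — all composite.
Hence k = 48 is a counterexample.

k = 48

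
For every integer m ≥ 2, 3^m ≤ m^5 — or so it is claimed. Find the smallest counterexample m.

m = 11

A counterexample is any integer m ≥ 2 such that 3^m > m^5; we check each in order.
For m = 2, 3, 4, 5, 6, 7, 8, 9, 10 the conclusion holds.
m = 11: 3^m = 177147 and m^5 = 161051, so 177147 > 161051.
So m = 11 is the smallest counterexample.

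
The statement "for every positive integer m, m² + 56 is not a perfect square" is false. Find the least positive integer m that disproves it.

m = 5

For m = 1, 2, 3, 4 the conclusion holds.
m = 5: 5² + 56 = 81 = 9², a perfect square.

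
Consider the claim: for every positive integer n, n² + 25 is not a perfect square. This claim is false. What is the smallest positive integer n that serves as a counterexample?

A counterexample is any positive integer n such that n² + 25 is a perfect square; we check each in order.
The first 11 eligible values, up to n = 11, all satisfy the conclusion.
n = 12: 12² + 25 = 169 = 13², a perfect square.

n = 12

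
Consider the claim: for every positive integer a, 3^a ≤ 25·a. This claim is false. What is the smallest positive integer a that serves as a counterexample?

Check each positive integer a in order until 3^a > 25·a.
a = 1: 3^a = 3 and 25·a = 25, so 3 ≤ 25.
a = 2: 3^a = 9 and 25·a = 50, so 9 ≤ 50.
a = 3: 3^a = 27 and 25·a = 75, so 27 ≤ 75.
a = 4: 3^a = 81 and 25·a = 100, so 81 ≤ 100.
a = 5: 3^a = 243 and 25·a = 125, so 243 > 125.

a = 5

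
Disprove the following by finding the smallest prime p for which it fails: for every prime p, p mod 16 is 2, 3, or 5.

p = 7

A counterexample is any prime p such that the claim fails; we check each in order.
p = 2: 2 mod 16 = 2.
p = 3: 3 mod 16 = 3.
p = 5: 5 mod 16 = 5.
p = 7: 7 mod 16 = 7 — not in {2, 3, 5}.
Thus p = 7 disproves the claim, and no smaller p works.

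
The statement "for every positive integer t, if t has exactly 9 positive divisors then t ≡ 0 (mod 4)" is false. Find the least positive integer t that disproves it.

t = 225

For t = 36, 100, 196 the conclusion holds.
t = 225: τ(225) = 9; 225 ≡ 1 (mod 4).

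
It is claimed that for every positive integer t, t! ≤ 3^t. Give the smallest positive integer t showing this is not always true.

t = 7

t = 1: t! = 1 and 3^t = 3, so 1 ≤ 3.
t = 2: t! = 2 and 3^t = 9, so 2 ≤ 9.
t = 3: t! = 6 and 3^t = 27, so 6 ≤ 27.
t = 4: t! = 24 and 3^t = 81, so 24 ≤ 81.
t = 5: t! = 120 and 3^t = 243, so 120 ≤ 243.
t = 6: t! = 720 and 3^t = 729, so 720 ≤ 729.
t = 7: t! = 5040 and 3^t = 2187, so 5040 > 2187.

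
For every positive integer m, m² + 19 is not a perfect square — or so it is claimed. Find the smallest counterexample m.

A counterexample is any positive integer m such that m² + 19 is a perfect square; we check each in order.
For m = 1, 2, 3, 4, 5, 6, 7, 8 the conclusion holds.
m = 9: 9² + 19 = 100 = 10², a perfect square.
So m = 9 is the smallest counterexample.

m = 9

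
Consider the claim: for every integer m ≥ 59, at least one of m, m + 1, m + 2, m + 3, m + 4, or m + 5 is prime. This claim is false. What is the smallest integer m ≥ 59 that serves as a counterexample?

m = 90

A counterexample is any integer m ≥ 59 such that m, m + 1, m + 2, m + 3, m + 4, m + 5 are all composite; we check each in order.
For m = 59, 60, 61, 62, …, 87, 88, 89 the conclusion holds.
m = 90: 90 = 2 × 45; 91 = 7 × 13; 92 = 2 × 46; 93 = 3 × 31; 94 = 2 × 47; 95 = 5 × 19 — all composite.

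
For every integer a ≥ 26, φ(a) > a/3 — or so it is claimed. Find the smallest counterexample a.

a = 30

We need the least integer a ≥ 26 for which the claim fails.
For a = 26, 27, 28, 29 the conclusion holds.
a = 30: φ(30) = 8 and 30/3 = 10, so φ(30) ≤ 30/3.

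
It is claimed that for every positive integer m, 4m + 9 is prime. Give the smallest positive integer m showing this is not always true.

We need the least positive integer m for which 4m + 9 is not prime.
For m = 1, 2 the conclusion holds.
m = 3: 4m + 9 = 21 = 3 × 7, composite.
Thus m = 3 disproves the claim, and no smaller m works.

m = 3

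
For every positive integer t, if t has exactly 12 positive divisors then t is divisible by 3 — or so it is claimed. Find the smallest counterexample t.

t = 140

We need the least positive integer t for which t has exactly 12 positive divisors but t is not divisible by 3.
The first 8 eligible values, up to t = 132, all satisfy the conclusion.
t = 140: τ(140) = 12; 140 mod 3 = 2.
Thus t = 140 disproves the claim, and no smaller t works.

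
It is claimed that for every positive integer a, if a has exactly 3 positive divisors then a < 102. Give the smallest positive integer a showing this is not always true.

a = 121

a = 4: τ(4) = 3; 4 < 102.
a = 9: τ(9) = 3; 9 < 102.
a = 25: τ(25) = 3; 25 < 102.
a = 49: τ(49) = 3; 49 < 102.
a = 121: τ(121) = 3; 121 ≥ 102.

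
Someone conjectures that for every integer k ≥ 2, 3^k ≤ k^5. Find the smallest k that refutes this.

Check each integer k ≥ 2 in order until 3^k > k^5.
For k = 2, 3, 4, 5, 6, 7, 8, 9, 10 the conclusion holds.
k = 11: 3^k = 177147 and k^5 = 161051, so 177147 > 161051.
So k = 11 is the smallest counterexample.

k = 11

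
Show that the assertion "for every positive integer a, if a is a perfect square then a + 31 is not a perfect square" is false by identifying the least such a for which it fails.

For a = 1, 4, 9, 16, …, 144, 169, 196 the conclusion holds.
a = 225: 225 = 15² and 225 + 31 = 256 = 16².
So a = 225 is the smallest counterexample.

a = 225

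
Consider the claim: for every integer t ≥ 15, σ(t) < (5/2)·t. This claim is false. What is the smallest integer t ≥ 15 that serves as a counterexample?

t = 24

Check each integer t ≥ 15 in order until the claim fails.
For t = 15, 16, 17, 18, 19, 20, 21, 22, 23 the conclusion holds.
t = 24: σ(24) = 60; 60 ≥ 60.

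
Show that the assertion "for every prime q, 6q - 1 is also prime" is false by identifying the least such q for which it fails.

q = 11

We need the least prime q for which 6q - 1 is not prime.
For q = 2, 3, 5, 7 the conclusion holds.
q = 11: 6q - 1 = 65 = 5 × 13, not prime.
Thus q = 11 disproves the claim, and no smaller q works.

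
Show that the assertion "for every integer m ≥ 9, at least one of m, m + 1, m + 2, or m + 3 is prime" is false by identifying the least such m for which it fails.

m = 24

Check each integer m ≥ 9 in order until m, m + 1, m + 2, m + 3 are all composite.
For m = 9, 10, 11, 12, …, 21, 22, 23 the conclusion holds.
m = 24: 24 = 2 × 12; 25 = 5 × 5; 26 = 2 × 13; 27 = 3 × 9 — all composite.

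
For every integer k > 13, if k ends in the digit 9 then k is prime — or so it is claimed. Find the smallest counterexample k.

k = 19: 19 ends in 9 and is prime.
k = 29: 29 ends in 9 and is prime.
k = 39: 39 ends in 9; 39 = 3 × 13, composite.
Thus k = 39 disproves the claim, and no smaller k works.

k = 39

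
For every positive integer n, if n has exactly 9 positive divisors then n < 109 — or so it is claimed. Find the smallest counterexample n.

Check each positive integer n in order until n has exactly 9 positive divisors but the claim fails.
n = 36: τ(36) = 9; 36 < 109.
n = 100: τ(100) = 9; 100 < 109.
n = 196: τ(196) = 9; 196 ≥ 109.

n = 196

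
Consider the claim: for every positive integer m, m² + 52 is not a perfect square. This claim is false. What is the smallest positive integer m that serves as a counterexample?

m = 12

A counterexample is any positive integer m such that m² + 52 is a perfect square; we check each in order.
For m = 1, 2, 3, 4, …, 9, 10, 11 the conclusion holds.
m = 12: 12² + 52 = 196 = 14², a perfect square.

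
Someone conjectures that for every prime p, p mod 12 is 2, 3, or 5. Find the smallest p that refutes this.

Check each prime p in order until the claim fails.
For p = 2, 3, 5 the conclusion holds.
p = 7: 7 mod 12 = 7 — not in {2, 3, 5}.
Hence p = 7 is a counterexample.

p = 7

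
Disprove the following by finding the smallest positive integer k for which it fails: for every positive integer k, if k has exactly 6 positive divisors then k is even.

k = 45

Check each positive integer k in order until k has exactly 6 positive divisors but k is odd.
k = 12: divisors of 12: 1, 2, 3, 4, 6, 12; 12 is even.
k = 18: divisors of 18: 1, 2, 3, 6, 9, 18; 18 is even.
k = 20: divisors of 20: 1, 2, 4, 5, 10, 20; 20 is even.
k = 28: divisors of 28: 1, 2, 4, 7, 14, 28; 28 is even.
k = 32: divisors of 32: 1, 2, 4, 8, 16, 32; 32 is even.
k = 44: divisors of 44: 1, 2, 4, 11, 22, 44; 44 is even.
k = 45: divisors of 45: 1, 3, 5, 9, 15, 45; 45 is odd.
Thus k = 45 disproves the claim, and no smaller k works.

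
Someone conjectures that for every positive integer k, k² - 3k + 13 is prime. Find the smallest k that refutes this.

For k = 1, 2, 3, 4, …, 9, 10, 11 the conclusion holds.
k = 12: k² - 3k + 13 = 121 = 11 × 11, composite.

k = 12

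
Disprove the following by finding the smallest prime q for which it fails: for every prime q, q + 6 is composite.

q = 5

A counterexample is any prime q such that q + 6 is prime; we check each in order.
For q = 2, 3 the conclusion holds.
q = 5: q + 6 = 11, prime — not composite.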